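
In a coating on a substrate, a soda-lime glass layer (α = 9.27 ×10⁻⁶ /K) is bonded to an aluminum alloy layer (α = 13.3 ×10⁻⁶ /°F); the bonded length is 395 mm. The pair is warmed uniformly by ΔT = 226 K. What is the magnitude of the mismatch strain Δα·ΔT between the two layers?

3.32×10⁻³

aluminum alloy: α = 13.3×10⁻⁶/°F × 9/5 = 23.9×10⁻⁶/K.
Δα = |9.27 − 23.9|×10⁻⁶/K = 14.7×10⁻⁶/K.
Mismatch strain = Δα·ΔT = 14.7×10⁻⁶ × 226.0 = 3.32×10⁻³.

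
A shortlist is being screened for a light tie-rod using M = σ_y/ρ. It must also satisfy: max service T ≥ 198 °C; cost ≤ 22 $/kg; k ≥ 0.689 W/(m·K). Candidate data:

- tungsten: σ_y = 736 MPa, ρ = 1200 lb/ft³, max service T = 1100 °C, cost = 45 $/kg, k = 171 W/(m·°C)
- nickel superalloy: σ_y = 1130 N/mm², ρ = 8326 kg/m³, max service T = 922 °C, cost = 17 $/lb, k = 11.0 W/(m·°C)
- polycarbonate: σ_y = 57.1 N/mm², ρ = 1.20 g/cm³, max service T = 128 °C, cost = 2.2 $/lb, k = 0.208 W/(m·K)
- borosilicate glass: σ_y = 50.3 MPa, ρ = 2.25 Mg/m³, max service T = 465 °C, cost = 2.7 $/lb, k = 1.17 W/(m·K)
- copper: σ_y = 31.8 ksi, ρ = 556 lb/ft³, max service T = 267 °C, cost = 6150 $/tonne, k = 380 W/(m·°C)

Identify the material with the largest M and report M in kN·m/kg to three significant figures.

copper, M = 24.6 kN·m/kg

Screen on constraints: max service T ≥ 198 °C; cost ≤ 22 $/kg; k ≥ 0.689 W/(m·K). Survivors: borosilicate glass, copper.
Putting every candidate on a common basis:
  borosilicate glass: σ_y = 50.30 MPa, ρ = 2250 kg/m³
  copper: σ_y = 219.3 MPa, ρ = 8906 kg/m³
  copper: M = 24.6 kN·m/kg
  borosilicate glass: M = 22.4 kN·m/kg
Highest index: copper.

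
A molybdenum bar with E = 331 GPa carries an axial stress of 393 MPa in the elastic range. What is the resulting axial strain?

1.19×10⁻³

ε = σ/E = 393 / 331000 = 1.19×10⁻³.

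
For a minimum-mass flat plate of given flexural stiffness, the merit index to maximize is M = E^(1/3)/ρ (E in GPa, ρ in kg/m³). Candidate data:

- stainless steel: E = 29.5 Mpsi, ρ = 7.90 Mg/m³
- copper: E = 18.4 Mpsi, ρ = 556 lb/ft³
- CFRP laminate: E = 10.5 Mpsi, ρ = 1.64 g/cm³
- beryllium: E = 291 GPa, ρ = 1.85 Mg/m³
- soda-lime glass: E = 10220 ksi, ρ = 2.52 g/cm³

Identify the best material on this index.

Putting every candidate on a common basis:
  stainless steel: E = 203.4 GPa, ρ = 7900 kg/m³
  copper: E = 126.9 GPa, ρ = 8906 kg/m³
  CFRP laminate: E = 72.39 GPa, ρ = 1640 kg/m³
  beryllium: E = 291.0 GPa, ρ = 1850 kg/m³
  soda-lime glass: E = 70.46 GPa, ρ = 2520 kg/m³
  beryllium: M = 3.58×10⁻³
  CFRP laminate: M = 2.54×10⁻³
  soda-lime glass: M = 1.64×10⁻³
  stainless steel: M = 0.744×10⁻³
  copper: M = 0.564×10⁻³
Beryllium has the largest M.

beryllium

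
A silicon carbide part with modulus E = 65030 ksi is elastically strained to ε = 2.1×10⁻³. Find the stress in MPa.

E = 65030 ksi = 448.4 GPa.
σ = E·ε = 448400 MPa × 2.1×10⁻³ = 942 MPa.

942 MPa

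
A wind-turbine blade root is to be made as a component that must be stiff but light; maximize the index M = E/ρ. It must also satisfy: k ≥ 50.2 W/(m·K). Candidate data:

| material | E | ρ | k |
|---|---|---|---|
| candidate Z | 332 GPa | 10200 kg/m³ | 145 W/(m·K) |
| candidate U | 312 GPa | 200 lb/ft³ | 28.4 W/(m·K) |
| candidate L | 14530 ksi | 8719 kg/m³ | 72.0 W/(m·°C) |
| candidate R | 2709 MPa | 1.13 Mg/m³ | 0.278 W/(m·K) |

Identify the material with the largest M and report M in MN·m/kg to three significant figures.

candidate Z, M = 32.5 MN·m/kg

Screen on constraints: k ≥ 50.2 W/(m·K). Survivors: candidate Z, candidate L.
After converting to SI:
  candidate Z: E = 332.0 GPa, ρ = 10200 kg/m³
  candidate L: E = 100.2 GPa, ρ = 8719 kg/m³
  candidate Z: M = 32.5 MN·m/kg
  candidate L: M = 11.5 MN·m/kg
Candidate Z has the largest M.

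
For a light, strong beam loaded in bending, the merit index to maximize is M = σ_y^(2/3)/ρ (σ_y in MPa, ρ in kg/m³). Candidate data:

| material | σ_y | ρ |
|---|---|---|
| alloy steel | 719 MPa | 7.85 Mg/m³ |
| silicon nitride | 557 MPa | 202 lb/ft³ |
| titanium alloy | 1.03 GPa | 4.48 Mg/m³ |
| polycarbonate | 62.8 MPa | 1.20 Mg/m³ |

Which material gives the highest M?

In SI units:
  alloy steel: σ_y = 719.0 MPa, ρ = 7850 kg/m³
  silicon nitride: σ_y = 557.0 MPa, ρ = 3236 kg/m³
  titanium alloy: σ_y = 1030 MPa, ρ = 4480 kg/m³
  polycarbonate: σ_y = 62.80 MPa, ρ = 1200 kg/m³
  titanium alloy: M = 22.8×10⁻³
  silicon nitride: M = 20.9×10⁻³
  polycarbonate: M = 13.2×10⁻³
  alloy steel: M = 10.2×10⁻³
Titanium alloy has the largest M.

titanium alloy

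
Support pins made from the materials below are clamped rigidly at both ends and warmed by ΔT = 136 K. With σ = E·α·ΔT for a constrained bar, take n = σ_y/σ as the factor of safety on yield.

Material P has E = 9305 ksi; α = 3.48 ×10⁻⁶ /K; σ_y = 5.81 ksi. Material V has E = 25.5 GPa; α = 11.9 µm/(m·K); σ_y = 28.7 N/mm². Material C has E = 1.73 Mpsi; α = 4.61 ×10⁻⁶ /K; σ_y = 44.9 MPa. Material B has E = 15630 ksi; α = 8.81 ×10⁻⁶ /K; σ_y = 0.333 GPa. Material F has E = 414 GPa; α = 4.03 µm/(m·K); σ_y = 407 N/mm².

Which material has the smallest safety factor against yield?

With everything in SI (GPa, ×10⁻⁶/K, MPa):
  material P: E = 64.16, α = 3.48, σ_y = 40.06 → σ = 30.4 MPa, n = 1.32
  material V: E = 25.50, α = 11.9, σ_y = 28.70 → σ = 41.3 MPa, n = 0.695
  material C: E = 11.93, α = 4.61, σ_y = 44.90 → σ = 7.48 MPa, n = 6.00
  material B: E = 107.8, α = 8.81, σ_y = 333.0 → σ = 129 MPa, n = 2.58
  material F: E = 414.0, α = 4.03, σ_y = 407.0 → σ = 227 MPa, n = 1.79
Material V has the lowest safety factor, n = 0.695.

material V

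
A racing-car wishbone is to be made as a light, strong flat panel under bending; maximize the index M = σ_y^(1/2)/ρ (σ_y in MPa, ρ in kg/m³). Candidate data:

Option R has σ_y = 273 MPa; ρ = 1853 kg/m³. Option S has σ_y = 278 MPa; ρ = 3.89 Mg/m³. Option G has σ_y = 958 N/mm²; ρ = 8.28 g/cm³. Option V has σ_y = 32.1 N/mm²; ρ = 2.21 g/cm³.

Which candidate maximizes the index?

Convert each candidate to consistent units, then evaluate M:
  option R: σ_y = 273.0 MPa, ρ = 1853 kg/m³
  option S: σ_y = 278.0 MPa, ρ = 3890 kg/m³
  option G: σ_y = 958.0 MPa, ρ = 8280 kg/m³
  option V: σ_y = 32.10 MPa, ρ = 2210 kg/m³
  option R: M = 8.92×10⁻³
  option S: M = 4.29×10⁻³
  option G: M = 3.74×10⁻³
  option V: M = 2.56×10⁻³
Option R ranks first.

option R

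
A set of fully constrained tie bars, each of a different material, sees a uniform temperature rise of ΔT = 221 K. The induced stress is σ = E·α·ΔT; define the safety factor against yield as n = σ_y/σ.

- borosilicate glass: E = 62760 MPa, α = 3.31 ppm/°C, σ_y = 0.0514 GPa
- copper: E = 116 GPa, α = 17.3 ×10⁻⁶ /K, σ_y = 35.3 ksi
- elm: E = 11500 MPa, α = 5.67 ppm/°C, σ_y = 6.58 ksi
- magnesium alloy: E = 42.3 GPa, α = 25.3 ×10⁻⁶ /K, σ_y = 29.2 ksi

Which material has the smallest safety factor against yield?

copper

Converting E to GPa, α to ×10⁻⁶/K, σ_y to MPa, then σ and n for each:
  borosilicate glass: E = 62.76, α = 3.31, σ_y = 51.40 → σ = 45.9 MPa, n = 1.12
  copper: E = 116.0, α = 17.3, σ_y = 243.4 → σ = 444 MPa, n = 0.549
  elm: E = 11.50, α = 5.67, σ_y = 45.37 → σ = 14.4 MPa, n = 3.15
  magnesium alloy: E = 42.30, α = 25.3, σ_y = 201.3 → σ = 237 MPa, n = 0.851
The minimum is copper at n = 0.549.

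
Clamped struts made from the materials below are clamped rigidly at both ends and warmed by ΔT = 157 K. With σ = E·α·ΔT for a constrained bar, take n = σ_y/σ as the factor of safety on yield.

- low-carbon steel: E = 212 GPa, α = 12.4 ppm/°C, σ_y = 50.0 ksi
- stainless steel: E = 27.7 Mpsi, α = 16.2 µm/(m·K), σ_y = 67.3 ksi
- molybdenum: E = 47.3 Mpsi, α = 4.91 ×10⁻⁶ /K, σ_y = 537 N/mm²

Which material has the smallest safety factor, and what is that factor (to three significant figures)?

low-carbon steel, n = 0.835

In consistent units (E in GPa, α in ×10⁻⁶/K, σ_y in MPa):
  low-carbon steel: E = 212.0, α = 12.4, σ_y = 344.7 → σ = 413 MPa, n = 0.835
  stainless steel: E = 191.0, α = 16.2, σ_y = 464.0 → σ = 486 MPa, n = 0.955
  molybdenum: E = 326.1, α = 4.91, σ_y = 537.0 → σ = 251 MPa, n = 2.14
Low-carbon steel has the lowest safety factor, n = 0.835.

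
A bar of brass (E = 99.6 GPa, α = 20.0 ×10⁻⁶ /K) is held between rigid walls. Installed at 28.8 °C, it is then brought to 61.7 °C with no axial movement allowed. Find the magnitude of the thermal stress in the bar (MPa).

ΔT = 32.90 K. Constrained thermal stress σ = E·α·ΔT = 99.60×10³ MPa × 20.0×10⁻⁶ × 32.90 = 65.5 MPa (compressive).

65.5 MPa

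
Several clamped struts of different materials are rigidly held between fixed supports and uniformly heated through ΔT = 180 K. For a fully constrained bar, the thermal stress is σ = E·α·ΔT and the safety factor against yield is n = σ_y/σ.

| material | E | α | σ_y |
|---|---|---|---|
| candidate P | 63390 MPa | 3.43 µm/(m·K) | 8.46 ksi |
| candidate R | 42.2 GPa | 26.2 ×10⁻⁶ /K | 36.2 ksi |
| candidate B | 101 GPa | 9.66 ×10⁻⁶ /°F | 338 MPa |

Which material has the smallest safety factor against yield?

Per material, after unit conversion:
  candidate P: E = 63.39, α = 3.43, σ_y = 58.33 → σ = 39.1 MPa, n = 1.49
  candidate R: E = 42.20, α = 26.2, σ_y = 249.6 → σ = 199 MPa, n = 1.25
  candidate B: E = 101.0, α = 17.4, σ_y = 338.0 → σ = 316 MPa, n = 1.07
Smallest n: candidate B with n = 1.07.

candidate B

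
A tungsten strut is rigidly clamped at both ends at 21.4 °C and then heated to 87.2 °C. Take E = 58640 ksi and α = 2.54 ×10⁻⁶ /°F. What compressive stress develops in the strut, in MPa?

122 MPa

E = 58640 ksi = 404.3 GPa.
α = 2.54×10⁻⁶/°F × 9/5 = 4.57×10⁻⁶/K.
ΔT = 65.80 K. Constrained thermal stress σ = E·α·ΔT = 404.3×10³ MPa × 4.57×10⁻⁶ × 65.80 = 122 MPa (compressive).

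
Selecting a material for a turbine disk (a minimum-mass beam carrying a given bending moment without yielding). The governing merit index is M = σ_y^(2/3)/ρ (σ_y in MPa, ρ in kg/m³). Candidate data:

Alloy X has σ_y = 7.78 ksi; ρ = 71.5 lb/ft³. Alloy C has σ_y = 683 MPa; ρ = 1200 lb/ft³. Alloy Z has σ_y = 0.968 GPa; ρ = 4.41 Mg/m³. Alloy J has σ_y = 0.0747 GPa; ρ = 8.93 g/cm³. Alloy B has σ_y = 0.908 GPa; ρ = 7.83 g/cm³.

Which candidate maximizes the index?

alloy Z

After converting to SI:
  alloy X: σ_y = 53.64 MPa, ρ = 1145 kg/m³
  alloy C: σ_y = 683.0 MPa, ρ = 19220 kg/m³
  alloy Z: σ_y = 968.0 MPa, ρ = 4410 kg/m³
  alloy J: σ_y = 74.70 MPa, ρ = 8930 kg/m³
  alloy B: σ_y = 908.0 MPa, ρ = 7830 kg/m³
  alloy Z: M = 22.2×10⁻³
  alloy X: M = 12.4×10⁻³
  alloy B: M = 12.0×10⁻³
  alloy C: M = 4.03×10⁻³
  alloy J: M = 1.99×10⁻³
Alloy Z ranks first.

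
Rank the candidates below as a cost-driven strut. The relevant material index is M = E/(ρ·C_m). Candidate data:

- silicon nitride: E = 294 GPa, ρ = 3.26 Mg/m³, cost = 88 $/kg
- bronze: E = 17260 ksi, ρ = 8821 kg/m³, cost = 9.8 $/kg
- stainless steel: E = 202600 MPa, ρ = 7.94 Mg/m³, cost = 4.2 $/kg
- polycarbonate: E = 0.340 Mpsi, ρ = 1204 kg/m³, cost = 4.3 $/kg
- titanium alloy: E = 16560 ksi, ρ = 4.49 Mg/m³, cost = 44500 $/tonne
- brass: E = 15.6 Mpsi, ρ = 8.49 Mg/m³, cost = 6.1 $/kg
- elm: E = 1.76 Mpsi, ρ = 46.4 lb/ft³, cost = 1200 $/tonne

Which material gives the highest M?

Putting every candidate on a common basis:
  silicon nitride: E = 294.0 GPa, ρ = 3260 kg/m³, cost = 88.00 $/kg
  bronze: E = 119.0 GPa, ρ = 8821 kg/m³, cost = 9.800 $/kg
  stainless steel: E = 202.6 GPa, ρ = 7940 kg/m³, cost = 4.200 $/kg
  polycarbonate: E = 2.344 GPa, ρ = 1204 kg/m³, cost = 4.300 $/kg
  titanium alloy: E = 114.2 GPa, ρ = 4490 kg/m³, cost = 44.50 $/kg
  brass: E = 107.6 GPa, ρ = 8490 kg/m³, cost = 6.100 $/kg
  elm: E = 12.13 GPa, ρ = 743.3 kg/m³, cost = 1.200 $/kg
  elm: M = 13.6 MN·m per $
  stainless steel: M = 6.08 MN·m per $
  brass: M = 2.08 MN·m per $
  bronze: M = 1.38 MN·m per $
  silicon nitride: M = 1.02 MN·m per $
  titanium alloy: M = 0.571 MN·m per $
  polycarbonate: M = 0.453 MN·m per $
Elm has the largest M.

elm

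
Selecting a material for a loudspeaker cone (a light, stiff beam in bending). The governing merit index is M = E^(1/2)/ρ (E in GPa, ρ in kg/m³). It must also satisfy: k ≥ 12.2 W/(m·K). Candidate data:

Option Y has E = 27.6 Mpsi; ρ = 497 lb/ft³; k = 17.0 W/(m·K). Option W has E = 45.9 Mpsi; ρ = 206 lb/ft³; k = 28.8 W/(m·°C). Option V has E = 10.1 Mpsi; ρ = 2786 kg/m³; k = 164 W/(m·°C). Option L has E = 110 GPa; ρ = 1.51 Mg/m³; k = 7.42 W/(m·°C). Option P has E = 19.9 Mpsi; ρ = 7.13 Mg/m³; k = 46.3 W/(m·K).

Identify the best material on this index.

Screen on constraints: k ≥ 12.2 W/(m·K). Survivors: option Y, option W, option V, option P.
Convert each candidate to consistent units, then evaluate M:
  option Y: E = 190.3 GPa, ρ = 7961 kg/m³
  option W: E = 316.5 GPa, ρ = 3300 kg/m³
  option V: E = 69.64 GPa, ρ = 2786 kg/m³
  option P: E = 137.2 GPa, ρ = 7130 kg/m³
  option W: M = 5.39×10⁻³
  option V: M = 3.00×10⁻³
  option Y: M = 1.73×10⁻³
  option P: M = 1.64×10⁻³
Highest index: option W.

option W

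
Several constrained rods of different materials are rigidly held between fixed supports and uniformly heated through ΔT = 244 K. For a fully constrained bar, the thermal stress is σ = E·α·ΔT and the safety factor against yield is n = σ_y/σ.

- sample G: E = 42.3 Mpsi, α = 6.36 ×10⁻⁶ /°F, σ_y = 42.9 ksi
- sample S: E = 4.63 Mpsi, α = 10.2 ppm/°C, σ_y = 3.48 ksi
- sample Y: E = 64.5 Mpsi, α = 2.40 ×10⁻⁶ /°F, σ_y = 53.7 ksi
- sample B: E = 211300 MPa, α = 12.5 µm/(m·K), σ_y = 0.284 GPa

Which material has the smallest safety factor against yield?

sample S

With everything in SI (GPa, ×10⁻⁶/K, MPa):
  sample G: E = 291.6, α = 11.4, σ_y = 295.8 → σ = 815 MPa, n = 0.363
  sample S: E = 31.92, α = 10.2, σ_y = 23.99 → σ = 79.4 MPa, n = 0.302
  sample Y: E = 444.7, α = 4.32, σ_y = 370.2 → σ = 469 MPa, n = 0.790
  sample B: E = 211.3, α = 12.5, σ_y = 284.0 → σ = 644 MPa, n = 0.441
The minimum is sample S at n = 0.302.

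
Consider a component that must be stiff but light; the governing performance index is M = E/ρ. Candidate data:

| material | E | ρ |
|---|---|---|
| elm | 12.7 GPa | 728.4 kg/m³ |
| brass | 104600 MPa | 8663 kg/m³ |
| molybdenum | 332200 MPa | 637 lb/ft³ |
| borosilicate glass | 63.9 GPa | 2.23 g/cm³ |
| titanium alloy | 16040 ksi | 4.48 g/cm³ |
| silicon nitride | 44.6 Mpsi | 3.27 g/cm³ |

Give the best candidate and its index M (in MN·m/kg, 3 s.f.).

Convert each candidate to consistent units, then evaluate M:
  elm: E = 12.70 GPa, ρ = 728.4 kg/m³
  brass: E = 104.6 GPa, ρ = 8663 kg/m³
  molybdenum: E = 332.2 GPa, ρ = 10200 kg/m³
  borosilicate glass: E = 63.90 GPa, ρ = 2230 kg/m³
  titanium alloy: E = 110.6 GPa, ρ = 4480 kg/m³
  silicon nitride: E = 307.5 GPa, ρ = 3270 kg/m³
  silicon nitride: M = 94.0 MN·m/kg
  molybdenum: M = 32.6 MN·m/kg
  borosilicate glass: M = 28.7 MN·m/kg
  titanium alloy: M = 24.7 MN·m/kg
  elm: M = 17.4 MN·m/kg
  brass: M = 12.1 MN·m/kg
The maximum is for silicon nitride.

silicon nitride, M = 94.0 MN·m/kg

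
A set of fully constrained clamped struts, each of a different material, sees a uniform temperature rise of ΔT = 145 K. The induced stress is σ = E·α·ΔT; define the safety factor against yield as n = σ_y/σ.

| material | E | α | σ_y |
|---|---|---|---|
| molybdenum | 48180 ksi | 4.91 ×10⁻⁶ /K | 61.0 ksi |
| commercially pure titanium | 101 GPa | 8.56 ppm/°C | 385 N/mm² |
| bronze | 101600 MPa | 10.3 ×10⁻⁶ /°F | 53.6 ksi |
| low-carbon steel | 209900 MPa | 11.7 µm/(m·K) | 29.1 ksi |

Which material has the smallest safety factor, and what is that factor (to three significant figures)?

In consistent units (E in GPa, α in ×10⁻⁶/K, σ_y in MPa):
  molybdenum: E = 332.2, α = 4.91, σ_y = 420.6 → σ = 237 MPa, n = 1.78
  commercially pure titanium: E = 101.0, α = 8.56, σ_y = 385.0 → σ = 125 MPa, n = 3.07
  bronze: E = 101.6, α = 18.5, σ_y = 369.6 → σ = 273 MPa, n = 1.35
  low-carbon steel: E = 209.9, α = 11.7, σ_y = 200.6 → σ = 356 MPa, n = 0.563
Low-carbon steel has the lowest safety factor, n = 0.563.

low-carbon steel, n = 0.563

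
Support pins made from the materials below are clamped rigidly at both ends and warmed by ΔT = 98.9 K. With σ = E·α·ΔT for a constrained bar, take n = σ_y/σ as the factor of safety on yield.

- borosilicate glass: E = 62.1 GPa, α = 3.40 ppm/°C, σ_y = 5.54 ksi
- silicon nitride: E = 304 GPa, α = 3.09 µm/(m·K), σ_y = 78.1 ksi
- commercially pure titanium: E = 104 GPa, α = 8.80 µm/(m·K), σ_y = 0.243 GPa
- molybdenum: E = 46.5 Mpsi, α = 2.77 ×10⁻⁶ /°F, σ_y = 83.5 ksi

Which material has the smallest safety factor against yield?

Converting E to GPa, α to ×10⁻⁶/K, σ_y to MPa, then σ and n for each:
  borosilicate glass: E = 62.10, α = 3.40, σ_y = 38.20 → σ = 20.9 MPa, n = 1.83
  silicon nitride: E = 304.0, α = 3.09, σ_y = 538.5 → σ = 92.9 MPa, n = 5.80
  commercially pure titanium: E = 104.0, α = 8.80, σ_y = 243.0 → σ = 90.5 MPa, n = 2.68
  molybdenum: E = 320.6, α = 4.99, σ_y = 575.7 → σ = 158 MPa, n = 3.64
The minimum is borosilicate glass at n = 1.83.

borosilicate glass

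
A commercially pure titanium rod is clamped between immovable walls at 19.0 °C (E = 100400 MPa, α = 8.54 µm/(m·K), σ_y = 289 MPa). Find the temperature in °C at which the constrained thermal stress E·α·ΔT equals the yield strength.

356 °C

E = 100400 MPa = 100.4 GPa.
E·α·ΔT = 289.0 MPa ⇒ ΔT = 289.0 / (100.4×10³ × 8.54×10⁻⁶) = 337.1 K.
T = 19.0 + 337.1 = 356.1 °C.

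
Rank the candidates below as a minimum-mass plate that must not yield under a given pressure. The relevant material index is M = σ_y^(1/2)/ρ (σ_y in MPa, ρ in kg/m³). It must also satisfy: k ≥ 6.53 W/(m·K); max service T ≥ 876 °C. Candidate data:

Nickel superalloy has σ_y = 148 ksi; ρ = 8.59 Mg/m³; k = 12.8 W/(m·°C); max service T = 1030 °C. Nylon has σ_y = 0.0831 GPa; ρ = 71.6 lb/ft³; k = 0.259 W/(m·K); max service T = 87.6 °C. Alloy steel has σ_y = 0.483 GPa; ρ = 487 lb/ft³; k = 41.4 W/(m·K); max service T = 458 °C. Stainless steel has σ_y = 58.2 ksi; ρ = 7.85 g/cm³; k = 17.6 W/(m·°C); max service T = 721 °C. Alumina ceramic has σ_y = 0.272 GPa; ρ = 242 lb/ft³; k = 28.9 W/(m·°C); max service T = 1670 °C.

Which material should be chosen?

Screen on constraints: k ≥ 6.53 W/(m·K); max service T ≥ 876 °C. Survivors: nickel superalloy, alumina ceramic.
Convert each candidate to consistent units, then evaluate M:
  nickel superalloy: σ_y = 1020 MPa, ρ = 8590 kg/m³
  alumina ceramic: σ_y = 272.0 MPa, ρ = 3876 kg/m³
  alumina ceramic: M = 4.25×10⁻³
  nickel superalloy: M = 3.72×10⁻³
Alumina ceramic ranks first.

alumina ceramic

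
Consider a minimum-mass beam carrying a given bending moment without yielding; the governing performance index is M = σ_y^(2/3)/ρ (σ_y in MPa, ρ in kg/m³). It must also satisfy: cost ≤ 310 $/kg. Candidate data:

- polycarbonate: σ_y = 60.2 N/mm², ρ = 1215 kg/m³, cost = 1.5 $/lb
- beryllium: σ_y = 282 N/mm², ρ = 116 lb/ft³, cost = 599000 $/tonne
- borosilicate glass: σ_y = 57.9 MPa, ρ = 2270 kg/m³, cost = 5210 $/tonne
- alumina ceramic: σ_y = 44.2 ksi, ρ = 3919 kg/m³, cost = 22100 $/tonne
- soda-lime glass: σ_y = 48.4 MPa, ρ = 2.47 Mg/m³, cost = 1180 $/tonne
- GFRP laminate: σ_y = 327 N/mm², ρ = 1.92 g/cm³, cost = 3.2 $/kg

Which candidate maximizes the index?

GFRP laminate

Screen on constraints: cost ≤ 310 $/kg. Survivors: polycarbonate, borosilicate glass, alumina ceramic, soda-lime glass, GFRP laminate.
In SI units:
  polycarbonate: σ_y = 60.20 MPa, ρ = 1215 kg/m³
  borosilicate glass: σ_y = 57.90 MPa, ρ = 2270 kg/m³
  alumina ceramic: σ_y = 304.7 MPa, ρ = 3919 kg/m³
  soda-lime glass: σ_y = 48.40 MPa, ρ = 2470 kg/m³
  GFRP laminate: σ_y = 327.0 MPa, ρ = 1920 kg/m³
  GFRP laminate: M = 24.7×10⁻³
  polycarbonate: M = 12.6×10⁻³
  alumina ceramic: M = 11.6×10⁻³
  borosilicate glass: M = 6.59×10⁻³
  soda-lime glass: M = 5.38×10⁻³
GFRP laminate ranks first.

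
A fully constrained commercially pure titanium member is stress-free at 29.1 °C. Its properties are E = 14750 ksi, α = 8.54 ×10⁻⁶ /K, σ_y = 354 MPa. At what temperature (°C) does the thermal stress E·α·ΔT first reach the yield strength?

437 °C

E = 14750 ksi = 101.7 GPa.
E·α·ΔT = 354.0 MPa ⇒ ΔT = 354.0 / (101.7×10³ × 8.54×10⁻⁶) = 407.6 K.
T = 29.1 + 407.6 = 436.7 °C.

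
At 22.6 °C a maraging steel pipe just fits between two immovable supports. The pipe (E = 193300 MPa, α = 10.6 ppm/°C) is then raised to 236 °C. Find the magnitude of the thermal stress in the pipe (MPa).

437 MPa

E = 193300 MPa = 193.3 GPa.
ΔT = 213.4 K. Constrained thermal stress σ = E·α·ΔT = 193.3×10³ MPa × 10.6×10⁻⁶ × 213.4 = 437 MPa (compressive).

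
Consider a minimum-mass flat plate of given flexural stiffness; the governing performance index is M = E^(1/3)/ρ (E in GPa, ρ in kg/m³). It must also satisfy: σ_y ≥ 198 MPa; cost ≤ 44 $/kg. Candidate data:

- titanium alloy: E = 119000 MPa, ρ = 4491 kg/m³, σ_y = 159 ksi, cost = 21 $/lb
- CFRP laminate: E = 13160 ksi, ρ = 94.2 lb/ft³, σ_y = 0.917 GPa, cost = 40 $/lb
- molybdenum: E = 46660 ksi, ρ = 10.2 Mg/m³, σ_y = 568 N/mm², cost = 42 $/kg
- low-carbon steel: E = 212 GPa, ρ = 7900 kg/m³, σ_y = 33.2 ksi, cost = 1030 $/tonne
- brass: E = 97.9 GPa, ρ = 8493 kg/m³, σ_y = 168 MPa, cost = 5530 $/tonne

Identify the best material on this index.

Screen on constraints: σ_y ≥ 198 MPa; cost ≤ 44 $/kg. Survivors: molybdenum, low-carbon steel.
Convert each candidate to consistent units, then evaluate M:
  molybdenum: E = 321.7 GPa, ρ = 10200 kg/m³
  low-carbon steel: E = 212.0 GPa, ρ = 7900 kg/m³
  low-carbon steel: M = 0.755×10⁻³
  molybdenum: M = 0.672×10⁻³
The maximum is for low-carbon steel.

low-carbon steel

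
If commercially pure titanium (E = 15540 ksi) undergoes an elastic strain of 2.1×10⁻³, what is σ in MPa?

225 MPa

E = 15540 ksi = 107.1 GPa.
σ = E·ε = 107100 MPa × 2.1×10⁻³ = 225 MPa.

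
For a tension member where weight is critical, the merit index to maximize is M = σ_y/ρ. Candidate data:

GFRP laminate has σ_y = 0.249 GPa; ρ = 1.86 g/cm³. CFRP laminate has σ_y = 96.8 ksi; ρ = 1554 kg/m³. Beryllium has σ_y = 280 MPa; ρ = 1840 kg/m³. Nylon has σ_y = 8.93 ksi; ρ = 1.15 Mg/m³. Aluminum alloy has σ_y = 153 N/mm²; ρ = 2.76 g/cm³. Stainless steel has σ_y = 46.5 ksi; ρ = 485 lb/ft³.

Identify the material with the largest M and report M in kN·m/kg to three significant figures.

After converting to SI:
  GFRP laminate: σ_y = 249.0 MPa, ρ = 1860 kg/m³
  CFRP laminate: σ_y = 667.4 MPa, ρ = 1554 kg/m³
  beryllium: σ_y = 280.0 MPa, ρ = 1840 kg/m³
  nylon: σ_y = 61.57 MPa, ρ = 1150 kg/m³
  aluminum alloy: σ_y = 153.0 MPa, ρ = 2760 kg/m³
  stainless steel: σ_y = 320.6 MPa, ρ = 7769 kg/m³
  CFRP laminate: M = 429 kN·m/kg
  beryllium: M = 152 kN·m/kg
  GFRP laminate: M = 134 kN·m/kg
  aluminum alloy: M = 55.4 kN·m/kg
  nylon: M = 53.5 kN·m/kg
  stainless steel: M = 41.3 kN·m/kg
The maximum is for CFRP laminate.

CFRP laminate, M = 429 kN·m/kg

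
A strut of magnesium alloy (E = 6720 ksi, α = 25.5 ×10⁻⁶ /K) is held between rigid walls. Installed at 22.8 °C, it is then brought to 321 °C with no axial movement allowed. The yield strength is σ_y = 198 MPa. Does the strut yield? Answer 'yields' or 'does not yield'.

E = 6720 ksi = 46.33 GPa.
ΔT = 298.2 K. Constrained thermal stress σ = E·α·ΔT = 46.33×10³ MPa × 25.5×10⁻⁶ × 298.2 = 352 MPa (compressive).
Compare to σ_y = 198 MPa: σ ≥ σ_y, so it yields.

yields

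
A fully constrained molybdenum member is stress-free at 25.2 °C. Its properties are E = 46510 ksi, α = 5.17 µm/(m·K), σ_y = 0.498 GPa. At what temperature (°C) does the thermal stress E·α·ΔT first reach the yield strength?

E = 46510 ksi = 320.7 GPa.
σ_y = 0.498 GPa = 498.0 MPa.
E·α·ΔT = 498.0 MPa ⇒ ΔT = 498.0 / (320.7×10³ × 5.17×10⁻⁶) = 300.4 K.
T = 25.2 + 300.4 = 325.6 °C.

326 °C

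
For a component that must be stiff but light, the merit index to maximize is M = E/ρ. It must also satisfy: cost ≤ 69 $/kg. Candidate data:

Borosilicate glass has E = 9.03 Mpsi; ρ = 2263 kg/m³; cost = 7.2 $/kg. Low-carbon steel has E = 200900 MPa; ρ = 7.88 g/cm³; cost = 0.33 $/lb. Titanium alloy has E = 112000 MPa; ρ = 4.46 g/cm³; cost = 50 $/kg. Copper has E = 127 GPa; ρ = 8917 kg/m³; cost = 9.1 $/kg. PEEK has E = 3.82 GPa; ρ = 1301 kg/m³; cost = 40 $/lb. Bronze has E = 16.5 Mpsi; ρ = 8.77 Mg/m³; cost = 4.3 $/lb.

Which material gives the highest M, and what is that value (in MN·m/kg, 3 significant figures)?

borosilicate glass, M = 27.5 MN·m/kg

Screen on constraints: cost ≤ 69 $/kg. Survivors: borosilicate glass, low-carbon steel, titanium alloy, copper, bronze.
Convert each candidate to consistent units, then evaluate M:
  borosilicate glass: E = 62.26 GPa, ρ = 2263 kg/m³
  low-carbon steel: E = 200.9 GPa, ρ = 7880 kg/m³
  titanium alloy: E = 112.0 GPa, ρ = 4460 kg/m³
  copper: E = 127.0 GPa, ρ = 8917 kg/m³
  bronze: E = 113.8 GPa, ρ = 8770 kg/m³
  borosilicate glass: M = 27.5 MN·m/kg
  low-carbon steel: M = 25.5 MN·m/kg
  titanium alloy: M = 25.1 MN·m/kg
  copper: M = 14.2 MN·m/kg
  bronze: M = 13.0 MN·m/kg
The maximum is for borosilicate glass.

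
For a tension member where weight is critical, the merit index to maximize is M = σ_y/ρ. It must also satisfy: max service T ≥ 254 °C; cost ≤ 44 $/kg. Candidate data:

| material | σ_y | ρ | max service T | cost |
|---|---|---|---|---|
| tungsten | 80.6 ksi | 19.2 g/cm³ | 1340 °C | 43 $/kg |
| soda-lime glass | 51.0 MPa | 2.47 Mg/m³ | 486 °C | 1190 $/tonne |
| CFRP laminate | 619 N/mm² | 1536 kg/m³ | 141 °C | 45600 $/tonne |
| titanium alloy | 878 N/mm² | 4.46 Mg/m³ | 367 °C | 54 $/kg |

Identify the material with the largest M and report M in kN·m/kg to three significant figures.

Screen on constraints: max service T ≥ 254 °C; cost ≤ 44 $/kg. Survivors: tungsten, soda-lime glass.
Convert each candidate to consistent units, then evaluate M:
  tungsten: σ_y = 555.7 MPa, ρ = 19200 kg/m³
  soda-lime glass: σ_y = 51.00 MPa, ρ = 2470 kg/m³
  tungsten: M = 28.9 kN·m/kg
  soda-lime glass: M = 20.6 kN·m/kg
Tungsten has the largest M.

tungsten, M = 28.9 kN·m/kg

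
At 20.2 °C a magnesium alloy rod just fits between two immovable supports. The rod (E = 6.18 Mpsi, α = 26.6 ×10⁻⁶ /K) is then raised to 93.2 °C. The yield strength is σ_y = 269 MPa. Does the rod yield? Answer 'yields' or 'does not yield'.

E = 6.18 Mpsi = 42.61 GPa.
ΔT = 73.00 K. Constrained thermal stress σ = E·α·ΔT = 42.61×10³ MPa × 26.6×10⁻⁶ × 73.00 = 82.7 MPa (compressive).
Compare to σ_y = 269 MPa: σ < σ_y, so it does not yield.

does not yield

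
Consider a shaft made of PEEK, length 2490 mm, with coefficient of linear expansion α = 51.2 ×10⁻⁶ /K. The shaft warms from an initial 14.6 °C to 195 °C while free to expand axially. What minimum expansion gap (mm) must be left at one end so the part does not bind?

23.0 mm

ΔT = 195 − 14.6 = 180.4 K.
ΔL = α·L₀·ΔT = 51.2×10⁻⁶ × 2490 mm × 180.4 K = 23.0 mm.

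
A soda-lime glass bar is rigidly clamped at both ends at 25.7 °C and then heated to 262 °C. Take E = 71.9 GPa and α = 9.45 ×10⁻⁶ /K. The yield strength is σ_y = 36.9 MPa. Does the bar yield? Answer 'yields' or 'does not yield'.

ΔT = 236.3 K. Constrained thermal stress σ = E·α·ΔT = 71.90×10³ MPa × 9.45×10⁻⁶ × 236.3 = 161 MPa (compressive).
Compare to σ_y = 36.9 MPa: σ ≥ σ_y, so it yields.

yields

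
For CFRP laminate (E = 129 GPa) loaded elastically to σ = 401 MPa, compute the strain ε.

ε = σ/E = 401 / 129000 = 3.11×10⁻³.

3.11×10⁻³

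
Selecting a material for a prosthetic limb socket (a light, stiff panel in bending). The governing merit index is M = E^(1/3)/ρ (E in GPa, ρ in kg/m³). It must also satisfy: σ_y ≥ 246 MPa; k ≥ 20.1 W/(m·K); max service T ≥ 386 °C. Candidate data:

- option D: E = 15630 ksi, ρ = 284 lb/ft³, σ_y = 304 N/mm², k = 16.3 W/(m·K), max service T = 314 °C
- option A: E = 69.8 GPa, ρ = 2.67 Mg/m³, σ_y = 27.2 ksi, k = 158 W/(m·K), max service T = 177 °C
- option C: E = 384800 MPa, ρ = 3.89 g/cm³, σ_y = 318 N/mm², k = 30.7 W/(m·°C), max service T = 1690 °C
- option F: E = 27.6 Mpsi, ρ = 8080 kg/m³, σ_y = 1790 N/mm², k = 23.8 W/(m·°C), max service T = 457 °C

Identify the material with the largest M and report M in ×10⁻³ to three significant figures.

option C, M = 1.87×10⁻³

Screen on constraints: σ_y ≥ 246 MPa; k ≥ 20.1 W/(m·K); max service T ≥ 386 °C. Survivors: option C, option F.
Convert each candidate to consistent units, then evaluate M:
  option C: E = 384.8 GPa, ρ = 3890 kg/m³
  option F: E = 190.3 GPa, ρ = 8080 kg/m³
  option C: M = 1.87×10⁻³
  option F: M = 0.712×10⁻³
Option C ranks first.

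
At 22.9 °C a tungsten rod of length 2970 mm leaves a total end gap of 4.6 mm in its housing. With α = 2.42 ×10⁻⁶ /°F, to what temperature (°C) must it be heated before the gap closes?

378 °C

α = 2.42×10⁻⁶/°F × 9/5 = 4.36×10⁻⁶/K.
α·L₀·ΔT = 4.6 mm ⇒ ΔT = 4.6 / (4.36×10⁻⁶ × 2970.0) = 355.6 K.
T = 22.9 + 355.6 = 378.5 °C.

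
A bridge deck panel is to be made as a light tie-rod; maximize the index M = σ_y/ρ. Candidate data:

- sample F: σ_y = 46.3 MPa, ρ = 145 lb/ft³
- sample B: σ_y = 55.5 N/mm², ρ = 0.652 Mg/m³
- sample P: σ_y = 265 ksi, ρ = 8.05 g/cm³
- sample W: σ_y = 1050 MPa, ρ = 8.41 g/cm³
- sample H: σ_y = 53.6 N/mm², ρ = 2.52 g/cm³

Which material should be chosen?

Putting every candidate on a common basis:
  sample F: σ_y = 46.30 MPa, ρ = 2323 kg/m³
  sample B: σ_y = 55.50 MPa, ρ = 652.0 kg/m³
  sample P: σ_y = 1827 MPa, ρ = 8050 kg/m³
  sample W: σ_y = 1050 MPa, ρ = 8410 kg/m³
  sample H: σ_y = 53.60 MPa, ρ = 2520 kg/m³
  sample P: M = 227 kN·m/kg
  sample W: M = 125 kN·m/kg
  sample B: M = 85.1 kN·m/kg
  sample H: M = 21.3 kN·m/kg
  sample F: M = 19.9 kN·m/kg
Sample P has the largest M.

sample P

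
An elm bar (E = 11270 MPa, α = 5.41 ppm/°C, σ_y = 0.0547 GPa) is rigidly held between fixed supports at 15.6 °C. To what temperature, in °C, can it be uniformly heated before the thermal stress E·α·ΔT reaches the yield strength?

913 °C

E = 11270 MPa = 11.27 GPa.
σ_y = 0.0547 GPa = 54.70 MPa.
E·α·ΔT = 54.70 MPa ⇒ ΔT = 54.70 / (11.27×10³ × 5.41×10⁻⁶) = 897.2 K.
T = 15.6 + 897.2 = 912.8 °C.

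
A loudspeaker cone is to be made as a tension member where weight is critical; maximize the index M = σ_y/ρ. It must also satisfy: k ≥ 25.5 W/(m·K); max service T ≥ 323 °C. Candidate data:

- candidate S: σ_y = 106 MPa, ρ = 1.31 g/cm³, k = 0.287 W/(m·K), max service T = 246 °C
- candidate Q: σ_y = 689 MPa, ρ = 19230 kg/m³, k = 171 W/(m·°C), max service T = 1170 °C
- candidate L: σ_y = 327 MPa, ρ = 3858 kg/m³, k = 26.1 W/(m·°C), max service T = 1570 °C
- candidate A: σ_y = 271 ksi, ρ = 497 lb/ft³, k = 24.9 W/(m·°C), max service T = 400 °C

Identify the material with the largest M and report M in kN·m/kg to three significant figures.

Screen on constraints: k ≥ 25.5 W/(m·K); max service T ≥ 323 °C. Survivors: candidate Q, candidate L.
Convert each candidate to consistent units, then evaluate M:
  candidate Q: σ_y = 689.0 MPa, ρ = 19230 kg/m³
  candidate L: σ_y = 327.0 MPa, ρ = 3858 kg/m³
  candidate L: M = 84.8 kN·m/kg
  candidate Q: M = 35.8 kN·m/kg
Highest index: candidate L.

candidate L, M = 84.8 kN·m/kg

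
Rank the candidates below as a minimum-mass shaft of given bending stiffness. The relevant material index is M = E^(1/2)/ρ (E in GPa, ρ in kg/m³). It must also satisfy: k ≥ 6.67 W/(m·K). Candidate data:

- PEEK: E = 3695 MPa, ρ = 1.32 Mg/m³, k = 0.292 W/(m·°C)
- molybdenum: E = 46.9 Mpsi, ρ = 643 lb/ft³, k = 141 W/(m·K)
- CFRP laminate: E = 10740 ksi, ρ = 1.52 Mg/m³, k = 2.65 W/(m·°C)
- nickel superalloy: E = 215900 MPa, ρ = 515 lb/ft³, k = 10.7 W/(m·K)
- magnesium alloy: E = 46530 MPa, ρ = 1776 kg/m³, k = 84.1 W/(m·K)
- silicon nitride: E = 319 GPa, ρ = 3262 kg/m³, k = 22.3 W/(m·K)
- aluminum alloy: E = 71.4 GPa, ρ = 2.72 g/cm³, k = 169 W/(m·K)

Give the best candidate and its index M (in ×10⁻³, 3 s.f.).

silicon nitride, M = 5.48×10⁻³

Screen on constraints: k ≥ 6.67 W/(m·K). Survivors: molybdenum, nickel superalloy, magnesium alloy, silicon nitride, aluminum alloy.
Convert each candidate to consistent units, then evaluate M:
  molybdenum: E = 323.4 GPa, ρ = 10300 kg/m³
  nickel superalloy: E = 215.9 GPa, ρ = 8250 kg/m³
  magnesium alloy: E = 46.53 GPa, ρ = 1776 kg/m³
  silicon nitride: E = 319.0 GPa, ρ = 3262 kg/m³
  aluminum alloy: E = 71.40 GPa, ρ = 2720 kg/m³
  silicon nitride: M = 5.48×10⁻³
  magnesium alloy: M = 3.84×10⁻³
  aluminum alloy: M = 3.11×10⁻³
  nickel superalloy: M = 1.78×10⁻³
  molybdenum: M = 1.75×10⁻³
Highest index: silicon nitride.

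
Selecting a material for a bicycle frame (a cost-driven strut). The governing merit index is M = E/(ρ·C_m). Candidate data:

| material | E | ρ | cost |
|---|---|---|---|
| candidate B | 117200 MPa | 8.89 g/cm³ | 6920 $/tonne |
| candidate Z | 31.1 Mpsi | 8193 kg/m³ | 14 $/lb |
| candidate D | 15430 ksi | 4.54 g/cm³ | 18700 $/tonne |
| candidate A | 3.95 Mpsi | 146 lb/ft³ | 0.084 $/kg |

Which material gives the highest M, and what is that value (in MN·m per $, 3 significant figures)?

candidate A, M = 139 MN·m per $

In SI units:
  candidate B: E = 117.2 GPa, ρ = 8890 kg/m³, cost = 6.920 $/kg
  candidate Z: E = 214.4 GPa, ρ = 8193 kg/m³, cost = 30.86 $/kg
  candidate D: E = 106.4 GPa, ρ = 4540 kg/m³, cost = 18.70 $/kg
  candidate A: E = 27.23 GPa, ρ = 2339 kg/m³, cost = 0.08400 $/kg
  candidate A: M = 139 MN·m per $
  candidate B: M = 1.91 MN·m per $
  candidate D: M = 1.25 MN·m per $
  candidate Z: M = 0.848 MN·m per $
Candidate A ranks first.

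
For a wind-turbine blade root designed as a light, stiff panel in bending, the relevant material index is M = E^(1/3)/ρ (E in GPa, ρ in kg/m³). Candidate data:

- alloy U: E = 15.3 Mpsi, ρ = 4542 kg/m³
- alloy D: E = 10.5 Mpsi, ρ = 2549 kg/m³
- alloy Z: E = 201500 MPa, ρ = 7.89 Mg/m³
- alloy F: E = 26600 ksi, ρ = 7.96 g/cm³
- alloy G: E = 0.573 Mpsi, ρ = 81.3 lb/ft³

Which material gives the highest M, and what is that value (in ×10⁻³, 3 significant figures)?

alloy D, M = 1.64×10⁻³

In SI units:
  alloy U: E = 105.5 GPa, ρ = 4542 kg/m³
  alloy D: E = 72.39 GPa, ρ = 2549 kg/m³
  alloy Z: E = 201.5 GPa, ρ = 7890 kg/m³
  alloy F: E = 183.4 GPa, ρ = 7960 kg/m³
  alloy G: E = 3.951 GPa, ρ = 1302 kg/m³
  alloy D: M = 1.64×10⁻³
  alloy G: M = 1.21×10⁻³
  alloy U: M = 1.04×10⁻³
  alloy Z: M = 0.743×10⁻³
  alloy F: M = 0.714×10⁻³
Alloy D ranks first.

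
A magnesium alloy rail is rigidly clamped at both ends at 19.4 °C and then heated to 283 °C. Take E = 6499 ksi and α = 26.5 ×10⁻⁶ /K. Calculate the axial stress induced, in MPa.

E = 6499 ksi = 44.81 GPa.
ΔT = 263.6 K. Constrained thermal stress σ = E·α·ΔT = 44.81×10³ MPa × 26.5×10⁻⁶ × 263.6 = 313 MPa (compressive).

313 MPa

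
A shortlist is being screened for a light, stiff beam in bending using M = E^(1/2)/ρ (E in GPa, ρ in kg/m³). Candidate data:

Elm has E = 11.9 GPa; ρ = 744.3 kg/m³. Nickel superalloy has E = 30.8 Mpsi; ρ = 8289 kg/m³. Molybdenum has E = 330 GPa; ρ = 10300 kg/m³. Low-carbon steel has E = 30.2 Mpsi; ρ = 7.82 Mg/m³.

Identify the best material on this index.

Putting every candidate on a common basis:
  elm: E = 11.90 GPa, ρ = 744.3 kg/m³
  nickel superalloy: E = 212.4 GPa, ρ = 8289 kg/m³
  molybdenum: E = 330.0 GPa, ρ = 10300 kg/m³
  low-carbon steel: E = 208.2 GPa, ρ = 7820 kg/m³
  elm: M = 4.63×10⁻³
  low-carbon steel: M = 1.85×10⁻³
  molybdenum: M = 1.76×10⁻³
  nickel superalloy: M = 1.76×10⁻³
Elm ranks first.

elm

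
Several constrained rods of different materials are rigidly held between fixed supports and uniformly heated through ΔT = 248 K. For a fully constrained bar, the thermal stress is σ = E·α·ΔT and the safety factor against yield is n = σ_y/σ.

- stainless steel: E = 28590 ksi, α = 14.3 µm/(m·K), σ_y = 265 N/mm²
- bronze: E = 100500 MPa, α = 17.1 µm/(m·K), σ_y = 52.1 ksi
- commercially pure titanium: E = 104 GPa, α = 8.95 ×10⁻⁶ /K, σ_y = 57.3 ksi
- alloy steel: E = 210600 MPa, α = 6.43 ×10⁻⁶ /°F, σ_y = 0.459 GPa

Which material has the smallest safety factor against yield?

stainless steel

In consistent units (E in GPa, α in ×10⁻⁶/K, σ_y in MPa):
  stainless steel: E = 197.1, α = 14.3, σ_y = 265.0 → σ = 699 MPa, n = 0.379
  bronze: E = 100.5, α = 17.1, σ_y = 359.2 → σ = 426 MPa, n = 0.843
  commercially pure titanium: E = 104.0, α = 8.95, σ_y = 395.1 → σ = 231 MPa, n = 1.71
  alloy steel: E = 210.6, α = 11.6, σ_y = 459.0 → σ = 604 MPa, n = 0.759
The minimum is stainless steel at n = 0.379.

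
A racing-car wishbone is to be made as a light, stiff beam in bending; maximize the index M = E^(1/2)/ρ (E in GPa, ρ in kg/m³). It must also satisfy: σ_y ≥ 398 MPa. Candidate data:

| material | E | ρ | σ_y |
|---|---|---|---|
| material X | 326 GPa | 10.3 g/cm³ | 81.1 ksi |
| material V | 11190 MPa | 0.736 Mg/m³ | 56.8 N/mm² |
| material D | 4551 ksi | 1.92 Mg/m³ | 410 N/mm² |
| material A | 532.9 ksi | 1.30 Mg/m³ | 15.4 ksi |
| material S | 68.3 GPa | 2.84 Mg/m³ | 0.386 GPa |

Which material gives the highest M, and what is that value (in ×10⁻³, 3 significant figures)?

Screen on constraints: σ_y ≥ 398 MPa. Survivors: material X, material D.
In SI units:
  material X: E = 326.0 GPa, ρ = 10300 kg/m³
  material D: E = 31.38 GPa, ρ = 1920 kg/m³
  material D: M = 2.92×10⁻³
  material X: M = 1.75×10⁻³
Material D has the largest M.

material D, M = 2.92×10⁻³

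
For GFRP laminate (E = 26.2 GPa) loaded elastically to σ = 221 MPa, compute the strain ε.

ε = σ/E = 221 / 26200 = 8.44×10⁻³.

8.44×10⁻³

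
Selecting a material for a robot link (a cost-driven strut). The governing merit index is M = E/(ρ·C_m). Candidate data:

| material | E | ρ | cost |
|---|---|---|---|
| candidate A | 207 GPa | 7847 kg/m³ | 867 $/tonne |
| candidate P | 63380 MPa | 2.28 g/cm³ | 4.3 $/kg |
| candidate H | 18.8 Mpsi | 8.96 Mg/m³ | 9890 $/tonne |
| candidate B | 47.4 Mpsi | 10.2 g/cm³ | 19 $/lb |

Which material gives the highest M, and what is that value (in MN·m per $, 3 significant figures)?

candidate A, M = 30.4 MN·m per $

Putting every candidate on a common basis:
  candidate A: E = 207.0 GPa, ρ = 7847 kg/m³, cost = 0.8670 $/kg
  candidate P: E = 63.38 GPa, ρ = 2280 kg/m³, cost = 4.300 $/kg
  candidate H: E = 129.6 GPa, ρ = 8960 kg/m³, cost = 9.890 $/kg
  candidate B: E = 326.8 GPa, ρ = 10200 kg/m³, cost = 41.89 $/kg
  candidate A: M = 30.4 MN·m per $
  candidate P: M = 6.46 MN·m per $
  candidate H: M = 1.46 MN·m per $
  candidate B: M = 0.765 MN·m per $
Candidate A has the largest M.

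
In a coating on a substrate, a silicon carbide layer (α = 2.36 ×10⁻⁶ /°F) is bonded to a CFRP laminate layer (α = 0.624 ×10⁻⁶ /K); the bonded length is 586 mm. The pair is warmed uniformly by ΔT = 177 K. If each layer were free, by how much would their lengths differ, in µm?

silicon carbide: α = 2.36×10⁻⁶/°F × 9/5 = 4.25×10⁻⁶/K.
Δα = |4.25 − 0.624|×10⁻⁶/K = 3.62×10⁻⁶/K.
ΔL_mismatch = Δα·L·ΔT = 3.62×10⁻⁶ × 586.0 mm × 177.0 K = 376 µm.

376 µm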